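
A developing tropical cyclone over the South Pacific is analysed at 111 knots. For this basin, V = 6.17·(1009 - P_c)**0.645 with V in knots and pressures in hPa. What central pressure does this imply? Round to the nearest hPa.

ΔP = (V / 6.17)^(1/0.645) = (111/6.17)^1.550.
111/6.17 = 17.990; 17.990^1.550 ≈ 88.27 hPa.
P_c = 1009 − 88.27 = 920.73 ≈ 921 hPa.

921 hPa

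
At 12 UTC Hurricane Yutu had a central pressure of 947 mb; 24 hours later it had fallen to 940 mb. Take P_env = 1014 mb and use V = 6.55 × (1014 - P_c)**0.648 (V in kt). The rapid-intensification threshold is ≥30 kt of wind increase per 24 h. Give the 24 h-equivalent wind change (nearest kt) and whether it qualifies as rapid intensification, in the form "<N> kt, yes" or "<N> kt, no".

7 kt, no

V₁: ΔP = 67, V ≈ 6.55 × 67^0.648 ≈ 99.89 kt.
V₂: ΔP = 74, V ≈ 6.55 × 74^0.648 ≈ 106.54 kt.
ΔV over 24 h = 6.65 kt → 24 h equivalent = 6.65 × 24/24 ≈ 6.65 kt.
7 kt < 30 kt ⇒ not rapid intensification.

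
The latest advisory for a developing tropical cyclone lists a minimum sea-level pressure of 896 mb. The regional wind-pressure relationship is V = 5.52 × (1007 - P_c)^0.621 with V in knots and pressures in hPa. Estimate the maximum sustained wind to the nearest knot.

ΔP = 1007 − 896 = 111 mb.
111^0.621 ≈ 18.627.
V ≈ 5.52 × 18.627 ≈ 102.8 kt.

103 kt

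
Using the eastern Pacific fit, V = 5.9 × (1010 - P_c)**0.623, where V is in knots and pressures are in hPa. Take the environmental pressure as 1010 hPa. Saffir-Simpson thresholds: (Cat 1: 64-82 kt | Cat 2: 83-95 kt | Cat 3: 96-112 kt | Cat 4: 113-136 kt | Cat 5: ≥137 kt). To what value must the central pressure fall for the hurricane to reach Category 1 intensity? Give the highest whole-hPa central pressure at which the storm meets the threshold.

Category 1 begins at V = 64 kt.
Required ΔP = (64/5.9)^(1/0.623) = 10.847^1.605 ≈ 45.90 hPa.
P_c ≤ 1010 − 45.90 = 964.10, so the highest integer P_c is 964 hPa.

964 hPa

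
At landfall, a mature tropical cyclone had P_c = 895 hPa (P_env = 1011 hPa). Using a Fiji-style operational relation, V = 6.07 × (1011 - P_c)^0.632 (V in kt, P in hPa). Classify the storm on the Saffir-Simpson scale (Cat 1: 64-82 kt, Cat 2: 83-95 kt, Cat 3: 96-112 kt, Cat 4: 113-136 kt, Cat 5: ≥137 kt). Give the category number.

4

ΔP = 1011 − 895 = 116 hPa.
V ≈ 6.07 × 116^0.632 = 6.07 × 20.17 ≈ 122 kt.
122 kt falls in the Category 4 band.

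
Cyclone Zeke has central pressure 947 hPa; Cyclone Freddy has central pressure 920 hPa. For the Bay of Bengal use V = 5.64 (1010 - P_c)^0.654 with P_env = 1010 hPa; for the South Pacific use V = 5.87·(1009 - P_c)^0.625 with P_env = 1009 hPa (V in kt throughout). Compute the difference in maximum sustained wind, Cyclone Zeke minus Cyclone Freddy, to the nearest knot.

-12 kt

Cyclone Zeke: ΔP = 63; V ≈ 5.64 × 63^0.654 ≈ 84.73 kt.
Cyclone Freddy: ΔP = 89; V ≈ 5.87 × 89^0.625 ≈ 97.05 kt.
Difference ≈ 84.73 − 97.05 = -12.32 → -12 kt.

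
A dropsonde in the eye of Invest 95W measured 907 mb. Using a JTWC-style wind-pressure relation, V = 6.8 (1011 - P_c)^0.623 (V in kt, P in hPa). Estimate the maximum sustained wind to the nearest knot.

123 kt

ΔP = 1011 − 907 = 104 mb.
104^0.623 ≈ 18.056.
V ≈ 6.8 × 18.056 ≈ 122.8 kt.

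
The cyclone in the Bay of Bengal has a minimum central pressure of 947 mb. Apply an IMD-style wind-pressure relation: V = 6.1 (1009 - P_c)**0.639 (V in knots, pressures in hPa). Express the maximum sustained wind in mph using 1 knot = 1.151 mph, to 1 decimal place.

98.1 mph

ΔP = 1009 − 947 = 62 mb.
V ≈ 6.1 × 62^0.639 = 6.1 × 13.975 ≈ 85.245 kt.
85.245 × 1.151 ≈ 98.12 mph → 98.1 mph.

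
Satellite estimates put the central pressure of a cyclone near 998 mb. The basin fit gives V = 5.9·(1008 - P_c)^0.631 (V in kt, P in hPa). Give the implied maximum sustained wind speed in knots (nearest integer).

25 kt

ΔP = 1008 − 998 = 10 mb.
10^0.631 ≈ 4.276.
V ≈ 5.9 × 4.276 ≈ 25.2 kt.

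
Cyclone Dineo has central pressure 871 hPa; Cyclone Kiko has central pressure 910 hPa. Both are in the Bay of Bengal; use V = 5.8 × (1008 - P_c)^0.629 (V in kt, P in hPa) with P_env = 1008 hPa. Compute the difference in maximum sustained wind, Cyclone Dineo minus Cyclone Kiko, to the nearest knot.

24 kt

Cyclone Dineo: ΔP = 137; V ≈ 5.8 × 137^0.629 ≈ 128.06 kt.
Cyclone Kiko: ΔP = 98; V ≈ 5.8 × 98^0.629 ≈ 103.73 kt.
Difference ≈ 128.06 − 103.73 = 24.33 → 24 kt.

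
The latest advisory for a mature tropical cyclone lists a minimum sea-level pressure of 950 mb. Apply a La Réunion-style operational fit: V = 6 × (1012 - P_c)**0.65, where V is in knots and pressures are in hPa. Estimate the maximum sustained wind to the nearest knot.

ΔP = 1012 − 950 = 62 mb.
62^0.65 ≈ 14.624.
V ≈ 6 × 14.624 ≈ 87.7 kt.

88 kt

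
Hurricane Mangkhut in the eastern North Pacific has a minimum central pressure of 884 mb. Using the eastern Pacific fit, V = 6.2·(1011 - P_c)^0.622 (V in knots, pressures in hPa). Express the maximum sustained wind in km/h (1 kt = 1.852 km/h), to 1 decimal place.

ΔP = 1011 − 884 = 127 mb.
V ≈ 6.2 × 127^0.622 = 6.2 × 20.350 ≈ 126.170 kt.
126.170 × 1.852 ≈ 233.67 km/h → 233.7 km/h.

233.7 km/h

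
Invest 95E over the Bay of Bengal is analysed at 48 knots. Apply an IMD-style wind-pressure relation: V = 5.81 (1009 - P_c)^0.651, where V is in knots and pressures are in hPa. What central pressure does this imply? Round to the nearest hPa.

ΔP = (V / 5.81)^(1/0.651) = (48/5.81)^1.536.
48/5.81 = 8.262; 8.262^1.536 ≈ 25.63 hPa.
P_c = 1009 − 25.63 = 983.37 ≈ 983 hPa.

983 hPa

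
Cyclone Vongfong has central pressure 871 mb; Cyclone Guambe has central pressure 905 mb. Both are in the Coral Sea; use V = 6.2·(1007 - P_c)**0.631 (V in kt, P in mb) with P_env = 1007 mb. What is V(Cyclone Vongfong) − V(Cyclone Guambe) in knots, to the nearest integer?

Cyclone Vongfong: ΔP = 136; V ≈ 6.2 × 136^0.631 ≈ 137.61 kt.
Cyclone Guambe: ΔP = 102; V ≈ 6.2 × 102^0.631 ≈ 114.77 kt.
Difference ≈ 137.61 − 114.77 = 22.84 → 23 kt.

23 kt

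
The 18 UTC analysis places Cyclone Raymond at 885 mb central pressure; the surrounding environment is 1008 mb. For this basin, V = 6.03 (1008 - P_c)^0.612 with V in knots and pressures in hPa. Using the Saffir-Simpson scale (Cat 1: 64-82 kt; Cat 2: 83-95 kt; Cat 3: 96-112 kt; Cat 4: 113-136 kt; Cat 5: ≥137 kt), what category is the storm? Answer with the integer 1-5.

ΔP = 1008 − 885 = 123 mb.
V ≈ 6.03 × 123^0.612 = 6.03 × 19.01 ≈ 115 kt.
115 kt falls in the Category 4 band.

4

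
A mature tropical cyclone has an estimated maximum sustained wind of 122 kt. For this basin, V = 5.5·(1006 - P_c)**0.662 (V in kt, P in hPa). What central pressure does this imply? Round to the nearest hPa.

ΔP = (V / 5.5)^(1/0.662) = (122/5.5)^1.511.
122/5.5 = 22.182; 22.182^1.511 ≈ 107.95 hPa.
P_c = 1006 − 107.95 = 898.05 ≈ 898 hPa.

898 hPa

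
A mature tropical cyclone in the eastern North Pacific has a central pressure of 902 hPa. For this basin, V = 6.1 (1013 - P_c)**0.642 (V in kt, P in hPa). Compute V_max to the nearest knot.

ΔP = 1013 − 902 = 111 hPa.
111^0.642 ≈ 20.564.
V ≈ 6.1 × 20.564 ≈ 125.4 kt.

125 kt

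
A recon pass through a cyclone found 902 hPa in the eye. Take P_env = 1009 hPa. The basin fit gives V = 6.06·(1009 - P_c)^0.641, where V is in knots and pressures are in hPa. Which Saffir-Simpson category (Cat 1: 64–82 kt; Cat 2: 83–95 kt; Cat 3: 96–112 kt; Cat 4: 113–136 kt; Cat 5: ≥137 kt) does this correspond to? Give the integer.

ΔP = 1009 − 902 = 107 hPa.
V ≈ 6.06 × 107^0.641 = 6.06 × 19.99 ≈ 121 kt.
121 kt falls in the Category 4 band.

4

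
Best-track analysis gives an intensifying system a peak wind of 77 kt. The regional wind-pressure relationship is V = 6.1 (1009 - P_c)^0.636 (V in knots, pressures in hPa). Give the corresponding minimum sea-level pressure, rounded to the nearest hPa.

955 hPa

ΔP = (V / 6.1)^(1/0.636) = (77/6.1)^1.572.
77/6.1 = 12.623; 12.623^1.572 ≈ 53.87 hPa.
P_c = 1009 − 53.87 = 955.13 ≈ 955 hPa.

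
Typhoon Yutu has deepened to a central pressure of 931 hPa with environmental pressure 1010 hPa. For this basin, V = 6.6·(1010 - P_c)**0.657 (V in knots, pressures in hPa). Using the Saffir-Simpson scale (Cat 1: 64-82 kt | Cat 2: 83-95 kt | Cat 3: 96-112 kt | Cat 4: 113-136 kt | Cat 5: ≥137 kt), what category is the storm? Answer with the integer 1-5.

4

ΔP = 1010 − 931 = 79 hPa.
V ≈ 6.6 × 79^0.657 = 6.6 × 17.65 ≈ 116 kt.
116 kt falls in the Category 4 band.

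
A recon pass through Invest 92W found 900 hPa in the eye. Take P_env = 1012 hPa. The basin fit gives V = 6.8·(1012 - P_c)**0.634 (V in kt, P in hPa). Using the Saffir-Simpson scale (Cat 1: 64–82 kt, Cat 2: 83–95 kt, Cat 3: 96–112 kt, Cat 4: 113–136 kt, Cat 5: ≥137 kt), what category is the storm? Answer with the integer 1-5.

ΔP = 1012 − 900 = 112 hPa.
V ≈ 6.8 × 112^0.634 = 6.8 × 19.92 ≈ 135 kt.
135 kt falls in the Category 4 band.

4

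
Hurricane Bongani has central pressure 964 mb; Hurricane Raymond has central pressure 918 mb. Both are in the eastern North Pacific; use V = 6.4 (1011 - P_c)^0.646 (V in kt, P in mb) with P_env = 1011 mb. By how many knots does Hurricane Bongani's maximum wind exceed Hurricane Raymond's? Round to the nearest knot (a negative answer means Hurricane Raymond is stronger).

Hurricane Bongani: ΔP = 47; V ≈ 6.4 × 47^0.646 ≈ 76.98 kt.
Hurricane Raymond: ΔP = 93; V ≈ 6.4 × 93^0.646 ≈ 119.62 kt.
Difference ≈ 76.98 − 119.62 = -42.64 → -43 kt.

-43 kt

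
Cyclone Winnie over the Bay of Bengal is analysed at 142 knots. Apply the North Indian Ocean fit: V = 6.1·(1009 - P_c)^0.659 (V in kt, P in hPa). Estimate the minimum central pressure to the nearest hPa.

890 hPa

ΔP = (V / 6.1)^(1/0.659) = (142/6.1)^1.517.
142/6.1 = 23.279; 23.279^1.517 ≈ 118.66 hPa.
P_c = 1009 − 118.66 = 890.34 ≈ 890 hPa.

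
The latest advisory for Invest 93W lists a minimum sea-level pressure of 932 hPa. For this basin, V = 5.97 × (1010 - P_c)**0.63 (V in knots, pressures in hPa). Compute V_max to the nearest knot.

93 kt

ΔP = 1010 − 932 = 78 hPa.
78^0.63 ≈ 15.560.
V ≈ 5.97 × 15.560 ≈ 92.9 kt.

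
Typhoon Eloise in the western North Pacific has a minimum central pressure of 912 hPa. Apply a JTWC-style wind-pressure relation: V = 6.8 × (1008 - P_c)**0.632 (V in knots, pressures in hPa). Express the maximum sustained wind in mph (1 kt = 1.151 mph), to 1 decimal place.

ΔP = 1008 − 912 = 96 hPa.
V ≈ 6.8 × 96^0.632 = 6.8 × 17.898 ≈ 121.704 kt.
121.704 × 1.151 ≈ 140.08 mph → 140.1 mph.

140.1 mph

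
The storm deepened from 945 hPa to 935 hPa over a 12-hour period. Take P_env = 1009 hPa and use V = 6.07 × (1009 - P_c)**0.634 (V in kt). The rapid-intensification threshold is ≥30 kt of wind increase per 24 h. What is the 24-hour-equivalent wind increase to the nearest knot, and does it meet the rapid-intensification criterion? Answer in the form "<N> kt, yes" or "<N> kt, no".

16 kt, no

V₁: ΔP = 64, V ≈ 6.07 × 64^0.634 ≈ 84.78 kt.
V₂: ΔP = 74, V ≈ 6.07 × 74^0.634 ≈ 92.96 kt.
ΔV over 12 h = 8.18 kt → 24 h equivalent = 8.18 × 24/12 ≈ 16.36 kt.
16 kt < 30 kt ⇒ not rapid intensification.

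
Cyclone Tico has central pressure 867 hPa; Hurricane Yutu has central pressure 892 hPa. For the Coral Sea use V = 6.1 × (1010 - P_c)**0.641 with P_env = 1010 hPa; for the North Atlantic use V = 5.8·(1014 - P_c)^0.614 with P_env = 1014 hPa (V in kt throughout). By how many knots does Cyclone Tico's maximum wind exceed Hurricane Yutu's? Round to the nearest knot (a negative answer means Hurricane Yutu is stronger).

Cyclone Tico: ΔP = 143; V ≈ 6.1 × 143^0.641 ≈ 146.86 kt.
Hurricane Yutu: ΔP = 122; V ≈ 5.8 × 122^0.614 ≈ 110.78 kt.
Difference ≈ 146.86 − 110.78 = 36.08 → 36 kt.

36 kt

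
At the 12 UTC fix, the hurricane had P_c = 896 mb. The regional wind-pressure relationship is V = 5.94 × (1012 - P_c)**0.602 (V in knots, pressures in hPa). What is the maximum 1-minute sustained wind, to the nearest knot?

104 kt

ΔP = 1012 − 896 = 116 mb.
116^0.602 ≈ 17.491.
V ≈ 5.94 × 17.491 ≈ 103.9 kt.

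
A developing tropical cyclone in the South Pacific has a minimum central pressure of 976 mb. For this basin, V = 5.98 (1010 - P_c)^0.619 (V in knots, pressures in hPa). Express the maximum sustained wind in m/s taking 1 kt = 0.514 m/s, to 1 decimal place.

ΔP = 1010 − 976 = 34 mb.
V ≈ 5.98 × 34^0.619 = 5.98 × 8.871 ≈ 53.050 kt.
53.050 × 0.514 ≈ 27.27 m/s → 27.3 m/s.

27.3 m/s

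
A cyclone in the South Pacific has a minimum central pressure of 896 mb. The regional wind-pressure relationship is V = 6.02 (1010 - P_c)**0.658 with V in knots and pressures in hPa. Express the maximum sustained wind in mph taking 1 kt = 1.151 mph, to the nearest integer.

156 mph

ΔP = 1010 − 896 = 114 mb.
V ≈ 6.02 × 114^0.658 = 6.02 × 22.565 ≈ 135.844 kt.
135.844 × 1.151 ≈ 156.36 mph → 156 mph.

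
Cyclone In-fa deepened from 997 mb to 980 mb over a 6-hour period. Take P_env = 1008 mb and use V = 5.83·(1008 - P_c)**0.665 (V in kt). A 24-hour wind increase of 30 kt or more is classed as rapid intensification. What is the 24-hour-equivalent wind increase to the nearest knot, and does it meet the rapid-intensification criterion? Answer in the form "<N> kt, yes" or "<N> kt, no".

99 kt, yes

V₁: ΔP = 11, V ≈ 5.83 × 11^0.665 ≈ 28.72 kt.
V₂: ΔP = 28, V ≈ 5.83 × 28^0.665 ≈ 53.46 kt.
ΔV over 6 h = 24.74 kt → 24 h equivalent = 24.74 × 24/6 ≈ 98.96 kt.
99 kt ≥ 30 kt ⇒ rapid intensification.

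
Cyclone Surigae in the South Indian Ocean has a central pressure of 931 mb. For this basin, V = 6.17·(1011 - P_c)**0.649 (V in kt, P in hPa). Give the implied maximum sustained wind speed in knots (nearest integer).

ΔP = 1011 − 931 = 80 mb.
80^0.649 ≈ 17.183.
V ≈ 6.17 × 17.183 ≈ 106.0 kt.

106 kt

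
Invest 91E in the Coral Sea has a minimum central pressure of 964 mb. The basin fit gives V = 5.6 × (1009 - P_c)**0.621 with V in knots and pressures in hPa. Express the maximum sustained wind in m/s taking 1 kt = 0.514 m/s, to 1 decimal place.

30.6 m/s

ΔP = 1009 − 964 = 45 mb.
V ≈ 5.6 × 45^0.621 = 5.6 × 10.633 ≈ 59.543 kt.
59.543 × 0.514 ≈ 30.61 m/s → 30.6 m/s.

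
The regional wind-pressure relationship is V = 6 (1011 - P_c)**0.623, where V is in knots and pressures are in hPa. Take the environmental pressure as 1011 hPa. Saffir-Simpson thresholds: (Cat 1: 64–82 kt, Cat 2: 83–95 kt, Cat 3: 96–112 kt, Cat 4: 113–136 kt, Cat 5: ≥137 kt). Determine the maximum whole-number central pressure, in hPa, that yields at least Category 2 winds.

Category 2 begins at V = 83 kt.
Required ΔP = (83/6)^(1/0.623) = 13.833^1.605 ≈ 67.82 hPa.
P_c ≤ 1011 − 67.82 = 943.18, so the highest integer P_c is 943 hPa.

943 hPa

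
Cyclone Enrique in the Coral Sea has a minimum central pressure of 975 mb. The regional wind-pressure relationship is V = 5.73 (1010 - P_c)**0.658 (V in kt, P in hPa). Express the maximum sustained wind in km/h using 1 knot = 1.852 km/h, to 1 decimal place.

110.1 km/h

ΔP = 1010 − 975 = 35 mb.
V ≈ 5.73 × 35^0.658 = 5.73 × 10.375 ≈ 59.450 kt.
59.450 × 1.852 ≈ 110.10 km/h → 110.1 km/h.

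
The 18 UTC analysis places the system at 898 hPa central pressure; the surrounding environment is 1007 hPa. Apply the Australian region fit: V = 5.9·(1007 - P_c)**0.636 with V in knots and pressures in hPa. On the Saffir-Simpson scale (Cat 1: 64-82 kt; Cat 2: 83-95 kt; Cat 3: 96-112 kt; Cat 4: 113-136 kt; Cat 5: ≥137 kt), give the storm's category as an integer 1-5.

ΔP = 1007 − 898 = 109 hPa.
V ≈ 5.9 × 109^0.636 = 5.9 × 19.76 ≈ 117 kt.
117 kt falls in the Category 4 band.

4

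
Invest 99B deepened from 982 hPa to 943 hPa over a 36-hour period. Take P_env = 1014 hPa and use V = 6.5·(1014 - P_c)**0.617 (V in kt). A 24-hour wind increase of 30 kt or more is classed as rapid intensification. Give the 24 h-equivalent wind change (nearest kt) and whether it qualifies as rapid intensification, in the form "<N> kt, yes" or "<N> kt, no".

23 kt, no

V₁: ΔP = 32, V ≈ 6.5 × 32^0.617 ≈ 55.16 kt.
V₂: ΔP = 71, V ≈ 6.5 × 71^0.617 ≈ 90.19 kt.
ΔV over 36 h = 35.03 kt → 24 h equivalent = 35.03 × 24/36 ≈ 23.35 kt.
23 kt < 30 kt ⇒ not rapid intensification.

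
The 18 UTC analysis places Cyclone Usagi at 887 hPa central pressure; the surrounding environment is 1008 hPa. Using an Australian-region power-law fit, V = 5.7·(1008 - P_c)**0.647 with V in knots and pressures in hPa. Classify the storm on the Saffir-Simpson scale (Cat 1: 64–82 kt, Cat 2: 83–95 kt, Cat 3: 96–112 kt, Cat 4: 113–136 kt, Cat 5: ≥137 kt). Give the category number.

ΔP = 1008 − 887 = 121 hPa.
V ≈ 5.7 × 121^0.647 = 5.7 × 22.26 ≈ 127 kt.
127 kt falls in the Category 4 band.

4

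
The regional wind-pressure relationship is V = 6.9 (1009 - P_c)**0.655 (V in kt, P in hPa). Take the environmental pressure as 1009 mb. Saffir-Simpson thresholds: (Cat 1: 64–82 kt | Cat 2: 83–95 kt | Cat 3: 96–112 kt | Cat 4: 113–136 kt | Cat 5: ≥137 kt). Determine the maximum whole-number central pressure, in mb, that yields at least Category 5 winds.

Category 5 begins at V = 137 kt.
Required ΔP = (137/6.9)^(1/0.655) = 19.855^1.527 ≈ 95.83 mb.
P_c ≤ 1009 − 95.83 = 913.17, so the highest integer P_c is 913 mb.

913 mb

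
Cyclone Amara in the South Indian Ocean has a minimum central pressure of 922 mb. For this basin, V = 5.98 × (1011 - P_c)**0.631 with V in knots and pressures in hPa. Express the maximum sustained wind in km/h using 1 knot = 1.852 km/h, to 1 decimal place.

188.1 km/h

ΔP = 1011 − 922 = 89 mb.
V ≈ 5.98 × 89^0.631 = 5.98 × 16.985 ≈ 101.570 kt.
101.570 × 1.852 ≈ 188.11 km/h → 188.1 km/h.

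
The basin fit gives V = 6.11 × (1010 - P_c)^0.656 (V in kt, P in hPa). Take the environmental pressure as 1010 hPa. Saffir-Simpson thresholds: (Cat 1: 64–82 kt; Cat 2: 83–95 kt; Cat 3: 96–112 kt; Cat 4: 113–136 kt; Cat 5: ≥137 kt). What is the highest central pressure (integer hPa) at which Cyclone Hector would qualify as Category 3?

Category 3 begins at V = 96 kt.
Required ΔP = (96/6.11)^(1/0.656) = 15.712^1.524 ≈ 66.61 hPa.
P_c ≤ 1010 − 66.61 = 943.39, so the highest integer P_c is 943 hPa.

943 hPa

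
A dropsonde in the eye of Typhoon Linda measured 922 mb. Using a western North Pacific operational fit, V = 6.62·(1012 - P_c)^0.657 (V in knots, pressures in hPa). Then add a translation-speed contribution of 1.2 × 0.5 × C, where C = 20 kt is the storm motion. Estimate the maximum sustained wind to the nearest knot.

139 kt

ΔP = 1012 − 922 = 90 mb.
90^0.657 ≈ 19.228.
V ≈ 6.62 × 19.228 ≈ 127.3 kt.
Translation term: 1.2 × 0.5 × 20 = 12 kt.
Corrected V ≈ 139.3 kt → 139 kt.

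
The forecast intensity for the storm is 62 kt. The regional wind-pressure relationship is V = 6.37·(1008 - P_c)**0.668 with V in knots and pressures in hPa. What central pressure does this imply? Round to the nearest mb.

ΔP = (V / 6.37)^(1/0.668) = (62/6.37)^1.497.
62/6.37 = 9.733; 9.733^1.497 ≈ 30.16 mb.
P_c = 1008 − 30.16 = 977.84 ≈ 978 mb.

978 mb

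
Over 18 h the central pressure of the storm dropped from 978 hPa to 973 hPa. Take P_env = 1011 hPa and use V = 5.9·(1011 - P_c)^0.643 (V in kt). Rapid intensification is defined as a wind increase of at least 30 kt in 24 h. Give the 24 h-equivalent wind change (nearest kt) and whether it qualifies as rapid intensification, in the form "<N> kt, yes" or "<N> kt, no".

7 kt, no

V₁: ΔP = 33, V ≈ 5.9 × 33^0.643 ≈ 55.88 kt.
V₂: ΔP = 38, V ≈ 5.9 × 38^0.643 ≈ 61.19 kt.
ΔV over 18 h = 5.31 kt → 24 h equivalent = 5.31 × 24/18 ≈ 7.08 kt.
7 kt < 30 kt ⇒ not rapid intensification.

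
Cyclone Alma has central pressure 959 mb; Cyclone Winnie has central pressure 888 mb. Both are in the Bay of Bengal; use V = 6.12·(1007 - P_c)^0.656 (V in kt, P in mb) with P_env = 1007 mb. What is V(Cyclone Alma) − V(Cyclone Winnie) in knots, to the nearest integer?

-63 kt

Cyclone Alma: ΔP = 48; V ≈ 6.12 × 48^0.656 ≈ 77.56 kt.
Cyclone Winnie: ΔP = 119; V ≈ 6.12 × 119^0.656 ≈ 140.71 kt.
Difference ≈ 77.56 − 140.71 = -63.15 → -63 kt.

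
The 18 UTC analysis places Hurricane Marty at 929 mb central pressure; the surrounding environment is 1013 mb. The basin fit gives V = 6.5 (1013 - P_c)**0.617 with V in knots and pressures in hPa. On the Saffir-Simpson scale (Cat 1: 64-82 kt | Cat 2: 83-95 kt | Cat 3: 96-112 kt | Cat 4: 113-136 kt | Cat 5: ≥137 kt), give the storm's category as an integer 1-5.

ΔP = 1013 − 929 = 84 mb.
V ≈ 6.5 × 84^0.617 = 6.5 × 15.39 ≈ 100 kt.
100 kt falls in the Category 3 band.

3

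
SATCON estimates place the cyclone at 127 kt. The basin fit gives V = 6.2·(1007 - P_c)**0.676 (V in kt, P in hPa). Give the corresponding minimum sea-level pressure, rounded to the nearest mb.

ΔP = (V / 6.2)^(1/0.676) = (127/6.2)^1.479.
127/6.2 = 20.484; 20.484^1.479 ≈ 87.09 mb.
P_c = 1007 − 87.09 = 919.91 ≈ 920 mb.

920 mb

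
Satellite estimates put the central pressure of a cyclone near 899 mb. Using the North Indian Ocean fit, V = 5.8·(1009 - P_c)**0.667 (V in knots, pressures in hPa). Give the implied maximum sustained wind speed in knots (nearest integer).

ΔP = 1009 − 899 = 110 mb.
110^0.667 ≈ 22.994.
V ≈ 5.8 × 22.994 ≈ 133.4 kt.

133 kt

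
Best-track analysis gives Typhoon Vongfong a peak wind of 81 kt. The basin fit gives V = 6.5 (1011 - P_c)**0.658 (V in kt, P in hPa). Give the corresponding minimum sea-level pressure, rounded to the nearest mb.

ΔP = (V / 6.5)^(1/0.658) = (81/6.5)^1.520.
81/6.5 = 12.462; 12.462^1.520 ≈ 46.24 mb.
P_c = 1011 − 46.24 = 964.76 ≈ 965 mb.

965 mb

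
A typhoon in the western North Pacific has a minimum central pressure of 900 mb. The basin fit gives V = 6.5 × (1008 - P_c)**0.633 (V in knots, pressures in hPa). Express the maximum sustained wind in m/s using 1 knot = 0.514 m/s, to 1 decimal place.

ΔP = 1008 − 900 = 108 mb.
V ≈ 6.5 × 108^0.633 = 6.5 × 19.371 ≈ 125.913 kt.
125.913 × 0.514 ≈ 64.72 m/s → 64.7 m/s.

64.7 m/s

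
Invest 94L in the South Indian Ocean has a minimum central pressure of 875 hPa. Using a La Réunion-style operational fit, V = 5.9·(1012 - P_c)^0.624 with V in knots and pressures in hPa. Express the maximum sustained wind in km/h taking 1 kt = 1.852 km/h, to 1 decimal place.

ΔP = 1012 − 875 = 137 hPa.
V ≈ 5.9 × 137^0.624 = 5.9 × 21.543 ≈ 127.106 kt.
127.106 × 1.852 ≈ 235.40 km/h → 235.4 km/h.

235.4 km/h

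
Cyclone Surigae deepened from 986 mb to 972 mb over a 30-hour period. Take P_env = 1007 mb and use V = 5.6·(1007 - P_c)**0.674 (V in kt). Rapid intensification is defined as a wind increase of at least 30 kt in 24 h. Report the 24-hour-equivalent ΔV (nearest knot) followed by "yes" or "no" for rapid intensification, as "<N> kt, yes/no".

V₁: ΔP = 21, V ≈ 5.6 × 21^0.674 ≈ 43.59 kt.
V₂: ΔP = 35, V ≈ 5.6 × 35^0.674 ≈ 61.50 kt.
ΔV over 30 h = 17.91 kt → 24 h equivalent = 17.91 × 24/30 ≈ 14.33 kt.
14 kt < 30 kt ⇒ not rapid intensification.

14 kt, no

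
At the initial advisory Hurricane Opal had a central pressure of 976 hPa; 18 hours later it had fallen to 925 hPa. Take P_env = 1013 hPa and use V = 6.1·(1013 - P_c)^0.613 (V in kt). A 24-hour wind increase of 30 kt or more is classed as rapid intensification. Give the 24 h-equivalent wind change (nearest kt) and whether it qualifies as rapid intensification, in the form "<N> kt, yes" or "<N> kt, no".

52 kt, yes

V₁: ΔP = 37, V ≈ 6.1 × 37^0.613 ≈ 55.80 kt.
V₂: ΔP = 88, V ≈ 6.1 × 88^0.613 ≈ 94.91 kt.
ΔV over 18 h = 39.11 kt → 24 h equivalent = 39.11 × 24/18 ≈ 52.15 kt.
52 kt ≥ 30 kt ⇒ rapid intensification.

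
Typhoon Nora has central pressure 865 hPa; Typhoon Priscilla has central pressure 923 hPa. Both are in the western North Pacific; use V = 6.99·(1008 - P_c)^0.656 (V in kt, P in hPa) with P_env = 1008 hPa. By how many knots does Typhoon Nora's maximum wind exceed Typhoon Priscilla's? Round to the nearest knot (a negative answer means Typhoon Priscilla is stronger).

52 kt

Typhoon Nora: ΔP = 143; V ≈ 6.99 × 143^0.656 ≈ 181.29 kt.
Typhoon Priscilla: ΔP = 85; V ≈ 6.99 × 85^0.656 ≈ 128.88 kt.
Difference ≈ 181.29 − 128.88 = 52.41 → 52 kt.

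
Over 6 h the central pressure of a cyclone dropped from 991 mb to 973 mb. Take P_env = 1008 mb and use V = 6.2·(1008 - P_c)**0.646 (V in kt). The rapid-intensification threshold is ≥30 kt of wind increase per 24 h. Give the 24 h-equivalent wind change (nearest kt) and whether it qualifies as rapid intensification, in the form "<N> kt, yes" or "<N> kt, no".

92 kt, yes

V₁: ΔP = 17, V ≈ 6.2 × 17^0.646 ≈ 38.66 kt.
V₂: ΔP = 35, V ≈ 6.2 × 35^0.646 ≈ 61.64 kt.
ΔV over 6 h = 22.98 kt → 24 h equivalent = 22.98 × 24/6 ≈ 91.92 kt.
92 kt ≥ 30 kt ⇒ rapid intensification.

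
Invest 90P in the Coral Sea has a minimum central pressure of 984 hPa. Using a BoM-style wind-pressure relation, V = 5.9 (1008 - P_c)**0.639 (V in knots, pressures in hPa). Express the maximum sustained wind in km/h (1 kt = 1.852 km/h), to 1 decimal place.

83.3 km/h

ΔP = 1008 − 984 = 24 hPa.
V ≈ 5.9 × 24^0.639 = 5.9 × 7.620 ≈ 44.958 kt.
44.958 × 1.852 ≈ 83.26 km/h → 83.3 km/h.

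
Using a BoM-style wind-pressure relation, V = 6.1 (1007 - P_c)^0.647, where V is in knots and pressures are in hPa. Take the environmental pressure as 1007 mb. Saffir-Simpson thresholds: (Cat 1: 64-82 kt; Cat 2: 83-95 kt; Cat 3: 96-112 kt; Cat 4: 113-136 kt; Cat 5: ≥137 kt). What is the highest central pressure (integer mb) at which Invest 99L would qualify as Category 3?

Category 3 begins at V = 96 kt.
Required ΔP = (96/6.1)^(1/0.647) = 15.738^1.546 ≈ 70.79 mb.
P_c ≤ 1007 − 70.79 = 936.21, so the highest integer P_c is 936 mb.

936 mb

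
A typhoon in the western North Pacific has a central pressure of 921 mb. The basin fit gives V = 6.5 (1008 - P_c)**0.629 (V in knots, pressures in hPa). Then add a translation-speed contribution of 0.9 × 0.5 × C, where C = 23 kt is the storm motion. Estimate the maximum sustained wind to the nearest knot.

118 kt

ΔP = 1008 − 921 = 87 mb.
87^0.629 ≈ 16.594.
V ≈ 6.5 × 16.594 ≈ 107.9 kt.
Translation term: 0.9 × 0.5 × 23 = 10.35 kt.
Corrected V ≈ 118.25 kt → 118 kt.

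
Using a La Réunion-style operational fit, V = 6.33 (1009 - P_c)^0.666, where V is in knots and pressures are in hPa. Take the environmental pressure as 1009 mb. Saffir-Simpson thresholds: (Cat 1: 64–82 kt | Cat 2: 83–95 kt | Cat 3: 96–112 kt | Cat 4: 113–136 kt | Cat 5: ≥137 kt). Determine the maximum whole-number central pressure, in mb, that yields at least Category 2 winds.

961 mb

Category 2 begins at V = 83 kt.
Required ΔP = (83/6.33)^(1/0.666) = 13.112^1.502 ≈ 47.66 mb.
P_c ≤ 1009 − 47.66 = 961.34, so the highest integer P_c is 961 mb.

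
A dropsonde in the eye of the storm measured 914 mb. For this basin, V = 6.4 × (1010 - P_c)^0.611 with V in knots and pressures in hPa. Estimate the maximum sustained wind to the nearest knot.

104 kt

ΔP = 1010 − 914 = 96 mb.
96^0.611 ≈ 16.262.
V ≈ 6.4 × 16.262 ≈ 104.1 kt.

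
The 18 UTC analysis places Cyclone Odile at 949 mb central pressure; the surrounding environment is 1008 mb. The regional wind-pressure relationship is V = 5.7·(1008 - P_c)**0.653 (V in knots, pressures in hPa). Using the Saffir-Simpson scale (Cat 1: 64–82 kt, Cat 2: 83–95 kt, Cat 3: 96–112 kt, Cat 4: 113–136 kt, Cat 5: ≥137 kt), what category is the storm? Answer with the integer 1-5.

1

ΔP = 1008 − 949 = 59 mb.
V ≈ 5.7 × 59^0.653 = 5.7 × 14.33 ≈ 82 kt.
82 kt falls in the Category 1 band.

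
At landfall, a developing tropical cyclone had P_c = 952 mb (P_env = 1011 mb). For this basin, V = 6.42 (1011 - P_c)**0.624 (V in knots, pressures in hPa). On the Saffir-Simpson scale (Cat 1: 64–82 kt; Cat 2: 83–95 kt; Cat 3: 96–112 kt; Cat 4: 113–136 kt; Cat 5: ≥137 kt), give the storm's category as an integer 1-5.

1

ΔP = 1011 − 952 = 59 mb.
V ≈ 6.42 × 59^0.624 = 6.42 × 12.74 ≈ 82 kt.
82 kt falls in the Category 1 band.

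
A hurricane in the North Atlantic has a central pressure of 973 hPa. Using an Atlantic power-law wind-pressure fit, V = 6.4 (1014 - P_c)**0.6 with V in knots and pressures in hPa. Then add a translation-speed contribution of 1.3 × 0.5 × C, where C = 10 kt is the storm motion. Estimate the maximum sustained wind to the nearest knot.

ΔP = 1014 − 973 = 41 hPa.
41^0.6 ≈ 9.283.
V ≈ 6.4 × 9.283 ≈ 59.4 kt.
Translation term: 1.3 × 0.5 × 10 = 6.5 kt.
Corrected V ≈ 65.9 kt → 66 kt.

66 kt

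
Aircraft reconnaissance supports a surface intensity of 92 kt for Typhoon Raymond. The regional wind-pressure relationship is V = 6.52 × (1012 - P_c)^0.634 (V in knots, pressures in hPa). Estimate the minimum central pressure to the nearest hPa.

947 hPa

ΔP = (V / 6.52)^(1/0.634) = (92/6.52)^1.577.
92/6.52 = 14.110; 14.110^1.577 ≈ 65.04 hPa.
P_c = 1012 − 65.04 = 946.96 ≈ 947 hPa.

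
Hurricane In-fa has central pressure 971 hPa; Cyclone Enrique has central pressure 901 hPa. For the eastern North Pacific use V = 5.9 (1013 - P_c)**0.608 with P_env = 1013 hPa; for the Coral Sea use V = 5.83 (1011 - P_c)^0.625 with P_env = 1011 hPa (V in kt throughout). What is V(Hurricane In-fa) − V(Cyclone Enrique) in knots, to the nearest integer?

Hurricane In-fa: ΔP = 42; V ≈ 5.9 × 42^0.608 ≈ 57.25 kt.
Cyclone Enrique: ΔP = 110; V ≈ 5.83 × 110^0.625 ≈ 110.04 kt.
Difference ≈ 57.25 − 110.04 = -52.79 → -53 kt.

-53 kt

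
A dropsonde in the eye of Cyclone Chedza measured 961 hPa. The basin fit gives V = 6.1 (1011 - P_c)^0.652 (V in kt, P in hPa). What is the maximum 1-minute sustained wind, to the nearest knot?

78 kt

ΔP = 1011 − 961 = 50 hPa.
50^0.652 ≈ 12.815.
V ≈ 6.1 × 12.815 ≈ 78.2 kt.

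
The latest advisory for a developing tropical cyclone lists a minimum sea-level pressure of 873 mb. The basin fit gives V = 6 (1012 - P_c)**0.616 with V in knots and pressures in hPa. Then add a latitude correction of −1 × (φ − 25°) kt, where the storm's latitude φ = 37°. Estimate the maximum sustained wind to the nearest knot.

113 kt

ΔP = 1012 − 873 = 139 mb.
139^0.616 ≈ 20.898.
V ≈ 6 × 20.898 ≈ 125.4 kt.
Latitude correction: −1 × (37 − 25) = -12 kt.
Corrected V ≈ 113.4 kt → 113 kt.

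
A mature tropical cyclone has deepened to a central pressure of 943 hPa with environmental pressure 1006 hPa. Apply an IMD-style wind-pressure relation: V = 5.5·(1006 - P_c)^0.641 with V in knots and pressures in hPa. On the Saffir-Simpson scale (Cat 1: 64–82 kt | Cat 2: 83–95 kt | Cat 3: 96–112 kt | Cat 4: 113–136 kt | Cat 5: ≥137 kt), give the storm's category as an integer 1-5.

1

ΔP = 1006 − 943 = 63 hPa.
V ≈ 5.5 × 63^0.641 = 5.5 × 14.24 ≈ 78 kt.
78 kt falls in the Category 1 band.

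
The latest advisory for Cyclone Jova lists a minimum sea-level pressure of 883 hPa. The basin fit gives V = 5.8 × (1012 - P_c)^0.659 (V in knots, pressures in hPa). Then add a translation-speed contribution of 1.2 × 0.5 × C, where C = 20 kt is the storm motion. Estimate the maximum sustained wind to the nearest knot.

ΔP = 1012 − 883 = 129 hPa.
129^0.659 ≈ 24.597.
V ≈ 5.8 × 24.597 ≈ 142.7 kt.
Translation term: 1.2 × 0.5 × 20 = 12 kt.
Corrected V ≈ 154.7 kt → 155 kt.

155 kt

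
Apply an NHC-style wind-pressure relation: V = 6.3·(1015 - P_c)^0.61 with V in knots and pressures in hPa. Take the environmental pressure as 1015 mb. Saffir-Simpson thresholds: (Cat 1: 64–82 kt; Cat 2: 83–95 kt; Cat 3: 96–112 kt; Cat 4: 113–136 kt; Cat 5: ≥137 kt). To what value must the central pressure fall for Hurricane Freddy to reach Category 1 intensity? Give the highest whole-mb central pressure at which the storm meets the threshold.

970 mb

Category 1 begins at V = 64 kt.
Required ΔP = (64/6.3)^(1/0.61) = 10.159^1.639 ≈ 44.73 mb.
P_c ≤ 1015 − 44.73 = 970.27, so the highest integer P_c is 970 mb.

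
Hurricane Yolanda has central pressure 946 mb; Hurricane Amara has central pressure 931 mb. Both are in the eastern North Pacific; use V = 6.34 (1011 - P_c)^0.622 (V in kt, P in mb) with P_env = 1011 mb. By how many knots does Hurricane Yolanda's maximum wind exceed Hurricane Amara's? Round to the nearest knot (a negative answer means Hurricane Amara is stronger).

Hurricane Yolanda: ΔP = 65; V ≈ 6.34 × 65^0.622 ≈ 85.06 kt.
Hurricane Amara: ΔP = 80; V ≈ 6.34 × 80^0.622 ≈ 96.79 kt.
Difference ≈ 85.06 − 96.79 = -11.73 → -12 kt.

-12 kt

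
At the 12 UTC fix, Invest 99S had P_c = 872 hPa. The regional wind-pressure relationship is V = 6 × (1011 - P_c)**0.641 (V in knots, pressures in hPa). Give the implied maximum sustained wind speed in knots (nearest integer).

142 kt

ΔP = 1011 − 872 = 139 hPa.
139^0.641 ≈ 23.641.
V ≈ 6 × 23.641 ≈ 141.8 kt.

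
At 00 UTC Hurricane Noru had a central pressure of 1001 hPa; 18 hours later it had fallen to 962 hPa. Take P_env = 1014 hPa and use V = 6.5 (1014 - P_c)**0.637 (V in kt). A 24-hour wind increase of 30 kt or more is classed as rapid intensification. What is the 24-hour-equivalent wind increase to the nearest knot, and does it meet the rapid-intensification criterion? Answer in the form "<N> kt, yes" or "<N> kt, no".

V₁: ΔP = 13, V ≈ 6.5 × 13^0.637 ≈ 33.30 kt.
V₂: ΔP = 52, V ≈ 6.5 × 52^0.637 ≈ 80.54 kt.
ΔV over 18 h = 47.24 kt → 24 h equivalent = 47.24 × 24/18 ≈ 62.99 kt.
63 kt ≥ 30 kt ⇒ rapid intensification.

63 kt, yes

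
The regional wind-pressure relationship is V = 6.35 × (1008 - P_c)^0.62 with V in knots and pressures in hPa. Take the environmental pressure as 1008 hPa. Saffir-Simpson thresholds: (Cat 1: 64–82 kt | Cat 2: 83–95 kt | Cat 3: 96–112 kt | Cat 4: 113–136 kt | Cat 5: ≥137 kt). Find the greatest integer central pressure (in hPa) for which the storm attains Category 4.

Category 4 begins at V = 113 kt.
Required ΔP = (113/6.35)^(1/0.62) = 17.795^1.613 ≈ 103.90 hPa.
P_c ≤ 1008 − 103.90 = 904.10, so the highest integer P_c is 904 hPa.

904 hPa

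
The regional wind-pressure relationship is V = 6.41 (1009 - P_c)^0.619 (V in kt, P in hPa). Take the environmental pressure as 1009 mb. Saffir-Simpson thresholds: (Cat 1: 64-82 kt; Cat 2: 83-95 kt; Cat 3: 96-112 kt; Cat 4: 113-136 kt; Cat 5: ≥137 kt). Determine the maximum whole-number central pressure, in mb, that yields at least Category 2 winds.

Category 2 begins at V = 83 kt.
Required ΔP = (83/6.41)^(1/0.619) = 12.949^1.616 ≈ 62.63 mb.
P_c ≤ 1009 − 62.63 = 946.37, so the highest integer P_c is 946 mb.

946 mb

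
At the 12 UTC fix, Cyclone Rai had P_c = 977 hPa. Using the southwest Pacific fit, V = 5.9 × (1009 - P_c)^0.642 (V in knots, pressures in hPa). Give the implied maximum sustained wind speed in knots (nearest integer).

ΔP = 1009 − 977 = 32 hPa.
32^0.642 ≈ 9.254.
V ≈ 5.9 × 9.254 ≈ 54.6 kt.

55 kt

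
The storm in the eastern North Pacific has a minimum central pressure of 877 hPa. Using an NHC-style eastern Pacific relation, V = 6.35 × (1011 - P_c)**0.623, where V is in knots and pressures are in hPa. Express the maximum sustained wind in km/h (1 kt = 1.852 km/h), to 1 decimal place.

248.7 km/h

ΔP = 1011 − 877 = 134 hPa.
V ≈ 6.35 × 134^0.623 = 6.35 × 21.144 ≈ 134.264 kt.
134.264 × 1.852 ≈ 248.66 km/h → 248.7 km/h.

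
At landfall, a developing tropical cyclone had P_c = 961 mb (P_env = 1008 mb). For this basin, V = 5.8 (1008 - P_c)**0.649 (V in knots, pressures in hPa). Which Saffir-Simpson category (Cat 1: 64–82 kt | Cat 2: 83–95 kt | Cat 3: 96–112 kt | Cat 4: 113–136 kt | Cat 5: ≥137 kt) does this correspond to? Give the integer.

1

ΔP = 1008 − 961 = 47 mb.
V ≈ 5.8 × 47^0.649 = 5.8 × 12.17 ≈ 71 kt.
71 kt falls in the Category 1 band.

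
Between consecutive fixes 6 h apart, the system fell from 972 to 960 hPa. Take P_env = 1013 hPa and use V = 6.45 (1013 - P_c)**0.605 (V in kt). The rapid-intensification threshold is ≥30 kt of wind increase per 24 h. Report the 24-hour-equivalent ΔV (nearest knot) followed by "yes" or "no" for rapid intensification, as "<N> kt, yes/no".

V₁: ΔP = 41, V ≈ 6.45 × 41^0.605 ≈ 60.99 kt.
V₂: ΔP = 53, V ≈ 6.45 × 53^0.605 ≈ 71.24 kt.
ΔV over 6 h = 10.25 kt → 24 h equivalent = 10.25 × 24/6 ≈ 41.00 kt.
41 kt ≥ 30 kt ⇒ rapid intensification.

41 kt, yes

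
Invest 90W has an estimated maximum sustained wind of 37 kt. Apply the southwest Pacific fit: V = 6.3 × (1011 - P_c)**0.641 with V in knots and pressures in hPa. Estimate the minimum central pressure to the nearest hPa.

995 hPa

ΔP = (V / 6.3)^(1/0.641) = (37/6.3)^1.560.
37/6.3 = 5.873; 5.873^1.560 ≈ 15.83 hPa.
P_c = 1011 − 15.83 = 995.17 ≈ 995 hPa.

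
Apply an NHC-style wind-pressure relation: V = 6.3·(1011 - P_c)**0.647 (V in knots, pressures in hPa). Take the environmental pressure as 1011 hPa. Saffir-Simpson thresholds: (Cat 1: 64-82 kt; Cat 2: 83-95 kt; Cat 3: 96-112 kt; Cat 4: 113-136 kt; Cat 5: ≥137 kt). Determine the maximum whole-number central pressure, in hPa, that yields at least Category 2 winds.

957 hPa

Category 2 begins at V = 83 kt.
Required ΔP = (83/6.3)^(1/0.647) = 13.175^1.546 ≈ 53.78 hPa.
P_c ≤ 1011 − 53.78 = 957.22, so the highest integer P_c is 957 hPa.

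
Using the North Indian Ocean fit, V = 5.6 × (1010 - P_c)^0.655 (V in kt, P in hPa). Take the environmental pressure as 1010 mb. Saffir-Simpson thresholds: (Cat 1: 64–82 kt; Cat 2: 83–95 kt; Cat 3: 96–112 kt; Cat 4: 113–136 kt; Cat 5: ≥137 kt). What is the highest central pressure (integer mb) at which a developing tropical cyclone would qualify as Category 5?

878 mb

Category 5 begins at V = 137 kt.
Required ΔP = (137/5.6)^(1/0.655) = 24.464^1.527 ≈ 131.79 mb.
P_c ≤ 1010 − 131.79 = 878.21, so the highest integer P_c is 878 mb.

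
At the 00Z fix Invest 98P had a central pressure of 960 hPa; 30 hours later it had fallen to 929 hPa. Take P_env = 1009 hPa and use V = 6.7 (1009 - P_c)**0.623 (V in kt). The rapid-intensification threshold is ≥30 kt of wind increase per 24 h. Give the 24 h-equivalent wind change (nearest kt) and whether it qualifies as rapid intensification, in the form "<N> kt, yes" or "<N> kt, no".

V₁: ΔP = 49, V ≈ 6.7 × 49^0.623 ≈ 75.69 kt.
V₂: ΔP = 80, V ≈ 6.7 × 80^0.623 ≈ 102.73 kt.
ΔV over 30 h = 27.04 kt → 24 h equivalent = 27.04 × 24/30 ≈ 21.63 kt.
22 kt < 30 kt ⇒ not rapid intensification.

22 kt, no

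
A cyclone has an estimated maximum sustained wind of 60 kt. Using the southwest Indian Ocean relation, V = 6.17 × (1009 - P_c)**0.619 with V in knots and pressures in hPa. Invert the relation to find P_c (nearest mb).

970 mb

ΔP = (V / 6.17)^(1/0.619) = (60/6.17)^1.616.
60/6.17 = 9.724; 9.724^1.616 ≈ 39.44 mb.
P_c = 1009 − 39.44 = 969.56 ≈ 970 mb.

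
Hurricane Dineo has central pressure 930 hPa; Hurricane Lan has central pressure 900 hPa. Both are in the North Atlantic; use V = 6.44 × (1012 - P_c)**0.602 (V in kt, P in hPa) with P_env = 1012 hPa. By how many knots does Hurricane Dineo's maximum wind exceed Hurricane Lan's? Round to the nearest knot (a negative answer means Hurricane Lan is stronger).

-19 kt

Hurricane Dineo: ΔP = 82; V ≈ 6.44 × 82^0.602 ≈ 91.41 kt.
Hurricane Lan: ΔP = 112; V ≈ 6.44 × 112^0.602 ≈ 110.28 kt.
Difference ≈ 91.41 − 110.28 = -18.87 → -19 kt.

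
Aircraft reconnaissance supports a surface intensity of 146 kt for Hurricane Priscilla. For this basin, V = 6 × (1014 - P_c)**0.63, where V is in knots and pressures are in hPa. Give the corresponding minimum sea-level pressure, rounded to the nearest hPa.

855 hPa

ΔP = (V / 6)^(1/0.63) = (146/6)^1.587.
146/6 = 24.333; 24.333^1.587 ≈ 158.61 hPa.
P_c = 1014 − 158.61 = 855.39 ≈ 855 hPa.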